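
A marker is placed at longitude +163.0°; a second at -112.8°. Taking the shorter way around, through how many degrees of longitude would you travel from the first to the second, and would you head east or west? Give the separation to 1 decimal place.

Raw difference: -112.8 − 163.0 = -275.8°.
Normalise into (−180°, 180°]: -275.8° + 360° = 84.2°.
Positive ⇒ the second point lies to the east; separation 84.2°.

84.2° east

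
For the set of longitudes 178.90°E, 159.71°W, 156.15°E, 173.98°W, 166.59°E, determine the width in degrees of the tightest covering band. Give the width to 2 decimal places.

Sort the longitudes: -173.98°, -159.71°, +156.15°, +166.59°, +178.90°.
Eastward gaps between consecutive values (wrapping around): 14.27°, 315.86°, 10.44°, 12.31°, 7.12°.
Largest gap = 315.86° ⇒ minimal covering band is its complement: 360° − 315.86° = 44.14°.
Band runs from +156.15° eastward to -159.71°, crossing the antimeridian.

44.14°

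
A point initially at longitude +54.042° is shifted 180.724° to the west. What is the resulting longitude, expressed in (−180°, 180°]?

Start at +54.042°; shift −180.724° → -126.682°.
-126.682° already lies in (−180°, 180°].

-126.682°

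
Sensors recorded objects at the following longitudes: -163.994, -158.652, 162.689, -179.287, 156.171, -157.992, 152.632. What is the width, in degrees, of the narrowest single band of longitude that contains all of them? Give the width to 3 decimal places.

Sort the longitudes: -179.287°, -163.994°, -158.652°, -157.992°, +152.632°, +156.171°, +162.689°.
Eastward gaps between consecutive values (wrapping around): 15.293°, 5.342°, 0.660°, 310.624°, 3.539°, 6.518°, 18.024°.
Largest gap = 310.624° ⇒ minimal covering band is its complement: 360° − 310.624° = 49.376°.
Band runs from +152.632° eastward to -157.992°, crossing the antimeridian.

49.376°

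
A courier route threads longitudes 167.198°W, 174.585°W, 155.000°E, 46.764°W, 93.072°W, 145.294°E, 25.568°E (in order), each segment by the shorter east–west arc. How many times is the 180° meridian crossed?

Leg 1: -167.198° → -174.585°, shortest Δλ = -7.387° (west) — does not cross 180°.
Leg 2: -174.585° → +155.000°, shortest Δλ = -30.415° (west) — crosses 180°.
Leg 3: +155.000° → -46.764°, shortest Δλ = 158.236° (east) — crosses 180°.
Leg 4: -46.764° → -93.072°, shortest Δλ = -46.308° (west) — does not cross 180°.
Leg 5: -93.072° → +145.294°, shortest Δλ = -121.634° (west) — crosses 180°.
Leg 6: +145.294° → +25.568°, shortest Δλ = -119.726° (west) — does not cross 180°.
Total crossings: 3.

3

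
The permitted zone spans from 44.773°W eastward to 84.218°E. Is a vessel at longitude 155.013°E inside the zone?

No

Band width going east from -44.773° to +84.218°: ((84.218 − -44.773) mod 360) = 128.991°.
Offset of +155.013° east of the west edge: ((155.013 − -44.773) mod 360) = 199.786°.
199.786° > 128.991° ⇒ outside.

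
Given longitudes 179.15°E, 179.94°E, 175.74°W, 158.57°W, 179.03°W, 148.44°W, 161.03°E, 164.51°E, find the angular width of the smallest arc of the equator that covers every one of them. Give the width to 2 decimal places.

50.53°

Sort the longitudes: -179.03°, -175.74°, -158.57°, -148.44°, +161.03°, +164.51°, +179.15°, +179.94°.
Eastward gaps between consecutive values (wrapping around): 3.29°, 17.17°, 10.13°, 309.47°, 3.48°, 14.64°, 0.79°, 1.03°.
Largest gap = 309.47° ⇒ minimal covering band is its complement: 360° − 309.47° = 50.53°.
Band runs from +161.03° eastward to -148.44°, crossing the antimeridian.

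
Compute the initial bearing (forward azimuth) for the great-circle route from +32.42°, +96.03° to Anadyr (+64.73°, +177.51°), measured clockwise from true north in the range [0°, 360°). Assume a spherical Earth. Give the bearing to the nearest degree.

Δλ = 177.51 − 96.03 = 81.48°.
θ = atan2( sin Δλ · cos φ₂ , cos φ₁ · sin φ₂ − sin φ₁ · cos φ₂ · cos Δλ )
  = atan2(0.42217, 0.72945) = 30.060° → normalised to [0°, 360°): 30.060°.

30°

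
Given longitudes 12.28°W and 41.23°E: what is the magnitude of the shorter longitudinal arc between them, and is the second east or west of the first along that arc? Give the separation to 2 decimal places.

53.51° east

Raw difference: 41.23 − -12.28 = 53.51°.
Normalise into (−180°, 180°]: 53.51° stays 53.51°.
Positive ⇒ the second point lies to the east; separation 53.51°.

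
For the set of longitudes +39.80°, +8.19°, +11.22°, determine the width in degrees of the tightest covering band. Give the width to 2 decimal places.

Sort the longitudes: +8.19°, +11.22°, +39.80°.
Eastward gaps between consecutive values (wrapping around): 3.03°, 28.58°, 328.39°.
Largest gap = 328.39° ⇒ minimal covering band is its complement: 360° − 328.39° = 31.61°.
Band runs from +8.19° eastward to +39.80°.

31.61°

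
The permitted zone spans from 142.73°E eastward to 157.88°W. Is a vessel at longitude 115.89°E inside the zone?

Band width going east from +142.73° to -157.88°: ((-157.88 − 142.73) mod 360) = 59.39°.
Offset of +115.89° east of the west edge: ((115.89 − 142.73) mod 360) = 333.16°.
333.16° > 59.39° ⇒ outside.

No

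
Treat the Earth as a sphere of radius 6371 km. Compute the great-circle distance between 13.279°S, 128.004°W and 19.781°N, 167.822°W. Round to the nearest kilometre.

5701 km

Δλ = -167.822 − -128.004 = -39.818°.
Δφ = 19.781 − -13.279 = 33.060°.
a = sin²(Δφ/2) + cos φ₁ · cos φ₂ · sin²(Δλ/2) = 0.187149.
c = 2·atan2(√a, √(1−a)) = 0.89477 rad → d = 6371·c ≈ 5700.55 km.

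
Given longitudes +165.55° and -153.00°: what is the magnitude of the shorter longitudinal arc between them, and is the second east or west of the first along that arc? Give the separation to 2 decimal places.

Raw difference: -153.00 − 165.55 = -318.55°.
Normalise into (−180°, 180°]: -318.55° + 360° = 41.45°.
Positive ⇒ the second point lies to the east; separation 41.45°.

41.45° east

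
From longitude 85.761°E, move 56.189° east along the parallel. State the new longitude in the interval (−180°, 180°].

141.950°E

Start at +85.761°; shift +56.189° → +141.950°.
+141.950° already lies in (−180°, 180°].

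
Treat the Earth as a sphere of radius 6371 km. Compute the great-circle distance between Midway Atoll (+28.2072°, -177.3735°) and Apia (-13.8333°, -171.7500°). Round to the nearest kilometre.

4714 km

Δλ = -171.7500 − -177.3735 = 5.6235°.
Δφ = -13.8333 − 28.2072 = -42.0405°.
a = sin²(Δφ/2) + cos φ₁ · cos φ₂ · sin²(Δλ/2) = 0.130723.
c = 2·atan2(√a, √(1−a)) = 0.73987 rad → d = 6371·c ≈ 4713.74 km.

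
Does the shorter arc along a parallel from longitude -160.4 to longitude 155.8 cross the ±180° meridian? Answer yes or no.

Naïve |155.8 − -160.4| = 316.2° > 180°, so the shorter arc goes the other way round — across 180°.
Signed shortest Δλ = ((155.8 − -160.4 + 180) mod 360) − 180 = -43.8°.
Going west by 43.8° from -160.4° passes through 180° before reaching +155.8°.

Yes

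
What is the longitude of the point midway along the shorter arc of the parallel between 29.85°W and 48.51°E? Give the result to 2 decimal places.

9.33°E

Signed shortest Δλ from -29.85° to +48.51° is +78.36°.
Midpoint longitude = -29.85° + (+78.36°)/2 = -29.85° + 39.18° = +9.33°.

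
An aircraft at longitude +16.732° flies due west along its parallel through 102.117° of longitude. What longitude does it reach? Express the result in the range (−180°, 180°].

Start at +16.732°; shift −102.117° → -85.385°.
-85.385° already lies in (−180°, 180°].

-85.385°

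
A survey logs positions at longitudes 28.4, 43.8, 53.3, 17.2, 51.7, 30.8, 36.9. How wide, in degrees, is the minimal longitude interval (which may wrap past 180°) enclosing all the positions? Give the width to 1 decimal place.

Sort the longitudes: +17.2°, +28.4°, +30.8°, +36.9°, +43.8°, +51.7°, +53.3°.
Eastward gaps between consecutive values (wrapping around): 11.2°, 2.4°, 6.1°, 6.9°, 7.9°, 1.6°, 323.9°.
Largest gap = 323.9° ⇒ minimal covering band is its complement: 360° − 323.9° = 36.1°.
Band runs from +17.2° eastward to +53.3°.

36.1°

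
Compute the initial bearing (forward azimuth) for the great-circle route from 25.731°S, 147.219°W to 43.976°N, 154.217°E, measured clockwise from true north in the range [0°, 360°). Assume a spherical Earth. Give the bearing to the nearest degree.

322°

Δλ = 154.217 − -147.219 = 301.436°; wrapped into (−180°, 180°]: -58.564°.
θ = atan2( sin Δλ · cos φ₂ , cos φ₁ · sin φ₂ − sin φ₁ · cos φ₂ · cos Δλ )
  = atan2(-0.61401, 0.78845) = -37.910° → normalised to [0°, 360°): 322.090°.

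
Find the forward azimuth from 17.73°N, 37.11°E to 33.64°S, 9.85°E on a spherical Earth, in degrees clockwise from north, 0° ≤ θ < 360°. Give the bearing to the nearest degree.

Δλ = 9.85 − 37.11 = -27.26°.
θ = atan2( sin Δλ · cos φ₂ , cos φ₁ · sin φ₂ − sin φ₁ · cos φ₂ · cos Δλ )
  = atan2(-0.38133, -0.75304) = -153.143° → normalised to [0°, 360°): 206.857°.

207°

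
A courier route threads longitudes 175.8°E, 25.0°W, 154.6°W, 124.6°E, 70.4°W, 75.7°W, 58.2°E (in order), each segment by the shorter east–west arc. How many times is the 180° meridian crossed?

Leg 1: +175.8° → -25.0°, shortest Δλ = 159.2° (east) — crosses 180°.
Leg 2: -25.0° → -154.6°, shortest Δλ = -129.6° (west) — does not cross 180°.
Leg 3: -154.6° → +124.6°, shortest Δλ = -80.8° (west) — crosses 180°.
Leg 4: +124.6° → -70.4°, shortest Δλ = 165.0° (east) — crosses 180°.
Leg 5: -70.4° → -75.7°, shortest Δλ = -5.3° (west) — does not cross 180°.
Leg 6: -75.7° → +58.2°, shortest Δλ = 133.9° (east) — does not cross 180°.
Total crossings: 3.

3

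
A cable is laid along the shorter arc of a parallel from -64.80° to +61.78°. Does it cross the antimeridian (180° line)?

No

Signed shortest Δλ = ((61.78 − -64.80 + 180) mod 360) − 180 = 126.58°.
Going east by 126.58° from -64.80° reaches +61.78° without touching 180°.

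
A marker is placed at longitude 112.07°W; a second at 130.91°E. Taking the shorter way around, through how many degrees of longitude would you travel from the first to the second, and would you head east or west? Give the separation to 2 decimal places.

Raw difference: 130.91 − -112.07 = 242.98°.
Normalise into (−180°, 180°]: 242.98° − 360° = -117.02°.
Negative ⇒ the second point lies to the west; separation 117.02°.

117.02° west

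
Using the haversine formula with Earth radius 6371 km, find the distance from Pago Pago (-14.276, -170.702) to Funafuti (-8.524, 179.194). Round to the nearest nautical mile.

687 nmi

Δλ = 179.194 − -170.702 = 349.896°; wrapped into (−180°, 180°]: -10.104°.
Δφ = -8.524 − -14.276 = 5.752°.
a = sin²(Δφ/2) + cos φ₁ · cos φ₂ · sin²(Δλ/2) = 0.009950.
c = 2·atan2(√a, √(1−a)) = 0.19983 rad → d = 6371·c ≈ 1273.10 km ≈ 687.42 nmi.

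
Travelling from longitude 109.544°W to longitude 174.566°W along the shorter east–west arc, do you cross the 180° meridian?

Signed shortest Δλ = ((-174.566 − -109.544 + 180) mod 360) − 180 = -65.022°.
Going west by 65.022° from -109.544° reaches -174.566° without touching 180°.

No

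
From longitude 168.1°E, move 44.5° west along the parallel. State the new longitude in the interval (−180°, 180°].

Start at +168.1°; shift −44.5° → +123.6°.
+123.6° already lies in (−180°, 180°].

123.6°E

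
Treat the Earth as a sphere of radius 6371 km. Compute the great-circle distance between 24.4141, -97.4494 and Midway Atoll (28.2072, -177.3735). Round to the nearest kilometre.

7826 km

Δλ = -177.3735 − -97.4494 = -79.9241°.
Δφ = 28.2072 − 24.4141 = 3.7931°.
a = sin²(Δφ/2) + cos φ₁ · cos φ₂ · sin²(Δλ/2) = 0.332123.
c = 2·atan2(√a, √(1−a)) = 1.22839 rad → d = 6371·c ≈ 7826.08 km.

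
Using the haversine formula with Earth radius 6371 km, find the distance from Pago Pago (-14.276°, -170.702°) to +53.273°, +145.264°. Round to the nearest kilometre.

Δλ = 145.264 − -170.702 = 315.966°; wrapped into (−180°, 180°]: -44.034°.
Δφ = 53.273 − -14.276 = 67.549°.
a = sin²(Δφ/2) + cos φ₁ · cos φ₂ · sin²(Δλ/2) = 0.390499.
c = 2·atan2(√a, √(1−a)) = 1.35001 rad → d = 6371·c ≈ 8600.88 km.

8601 km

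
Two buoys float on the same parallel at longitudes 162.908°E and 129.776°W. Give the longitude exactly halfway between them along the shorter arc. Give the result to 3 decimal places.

Signed shortest Δλ from +162.908° to -129.776° is +67.316°.
Midpoint longitude = +162.908° + (+67.316°)/2 = +162.908° + 33.658° = +196.566°.
Normalise into (−180°, 180°]: -163.434°.
(The naïve average (+162.908 + -129.776)/2 = 16.566° is on the wrong side of the globe.)

163.434°W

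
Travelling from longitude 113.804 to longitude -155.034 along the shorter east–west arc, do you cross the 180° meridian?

Yes

Naïve |-155.034 − 113.804| = 268.838° > 180°, so the shorter arc goes the other way round — across 180°.
Signed shortest Δλ = ((-155.034 − 113.804 + 180) mod 360) − 180 = 91.162°.
Going east by 91.162° from +113.804° passes through 180° before reaching -155.034°.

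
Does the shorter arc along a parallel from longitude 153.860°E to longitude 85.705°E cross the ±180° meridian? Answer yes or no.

Signed shortest Δλ = ((85.705 − 153.860 + 180) mod 360) − 180 = -68.155°.
Going west by 68.155° from +153.860° reaches +85.705° without touching 180°.

No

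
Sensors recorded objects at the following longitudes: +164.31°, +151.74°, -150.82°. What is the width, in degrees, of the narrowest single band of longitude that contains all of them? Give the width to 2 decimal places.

Sort the longitudes: -150.82°, +151.74°, +164.31°.
Eastward gaps between consecutive values (wrapping around): 302.56°, 12.57°, 44.87°.
Largest gap = 302.56° ⇒ minimal covering band is its complement: 360° − 302.56° = 57.44°.
Band runs from +151.74° eastward to -150.82°, crossing the antimeridian.

57.44°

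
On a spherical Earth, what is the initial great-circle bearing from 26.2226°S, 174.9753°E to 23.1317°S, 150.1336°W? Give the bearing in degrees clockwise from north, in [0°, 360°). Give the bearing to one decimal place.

Δλ = -150.1336 − 174.9753 = -325.1089°; wrapped into (−180°, 180°]: 34.8911°.
θ = atan2( sin Δλ · cos φ₂ , cos φ₁ · sin φ₂ − sin φ₁ · cos φ₂ · cos Δλ )
  = atan2(0.52603, -0.01912) = 92.082° → normalised to [0°, 360°): 92.082°.

92.1°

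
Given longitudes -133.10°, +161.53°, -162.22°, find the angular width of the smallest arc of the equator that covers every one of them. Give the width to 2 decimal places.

65.37°

Sort the longitudes: -162.22°, -133.10°, +161.53°.
Eastward gaps between consecutive values (wrapping around): 29.12°, 294.63°, 36.25°.
Largest gap = 294.63° ⇒ minimal covering band is its complement: 360° − 294.63° = 65.37°.
Band runs from +161.53° eastward to -133.10°, crossing the antimeridian.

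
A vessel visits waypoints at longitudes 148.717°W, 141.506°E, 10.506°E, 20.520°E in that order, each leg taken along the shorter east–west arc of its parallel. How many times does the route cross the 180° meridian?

1

Leg 1: -148.717° → +141.506°, shortest Δλ = -69.777° (west) — crosses 180°.
Leg 2: +141.506° → +10.506°, shortest Δλ = -131.0° (west) — does not cross 180°.
Leg 3: +10.506° → +20.520°, shortest Δλ = 10.014° (east) — does not cross 180°.
Total crossings: 1.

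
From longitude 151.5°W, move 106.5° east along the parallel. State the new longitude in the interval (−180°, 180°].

45.0°W

Start at -151.5°; shift +106.5° → -45.0°.
-45.0° already lies in (−180°, 180°].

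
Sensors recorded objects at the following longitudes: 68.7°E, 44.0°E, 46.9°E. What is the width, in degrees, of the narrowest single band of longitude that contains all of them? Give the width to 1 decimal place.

Sort the longitudes: +44.0°, +46.9°, +68.7°.
Eastward gaps between consecutive values (wrapping around): 2.9°, 21.8°, 335.3°.
Largest gap = 335.3° ⇒ minimal covering band is its complement: 360° − 335.3° = 24.7°.
Band runs from +44.0° eastward to +68.7°.

24.7°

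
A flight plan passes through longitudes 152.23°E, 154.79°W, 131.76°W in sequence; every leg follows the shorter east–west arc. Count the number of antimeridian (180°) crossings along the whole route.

Leg 1: +152.23° → -154.79°, shortest Δλ = 52.98° (east) — crosses 180°.
Leg 2: -154.79° → -131.76°, shortest Δλ = 23.03° (east) — does not cross 180°.
Total crossings: 1.

1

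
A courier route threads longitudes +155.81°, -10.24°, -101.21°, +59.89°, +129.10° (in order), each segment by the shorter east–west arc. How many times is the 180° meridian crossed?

Leg 1: +155.81° → -10.24°, shortest Δλ = -166.05° (west) — does not cross 180°.
Leg 2: -10.24° → -101.21°, shortest Δλ = -90.97° (west) — does not cross 180°.
Leg 3: -101.21° → +59.89°, shortest Δλ = 161.1° (east) — does not cross 180°.
Leg 4: +59.89° → +129.10°, shortest Δλ = 69.21° (east) — does not cross 180°.
Total crossings: 0.

0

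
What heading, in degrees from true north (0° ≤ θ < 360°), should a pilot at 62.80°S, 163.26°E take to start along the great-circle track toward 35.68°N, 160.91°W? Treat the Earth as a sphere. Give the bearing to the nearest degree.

Δλ = -160.91 − 163.26 = -324.17°; wrapped into (−180°, 180°]: 35.83°.
θ = atan2( sin Δλ · cos φ₂ , cos φ₁ · sin φ₂ − sin φ₁ · cos φ₂ · cos Δλ )
  = atan2(0.47550, 0.85235) = 29.156° → normalised to [0°, 360°): 29.156°.

29°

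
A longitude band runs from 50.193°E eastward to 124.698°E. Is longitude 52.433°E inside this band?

Band width going east from +50.193° to +124.698°: ((124.698 − 50.193) mod 360) = 74.505°.
Offset of +52.433° east of the west edge: ((52.433 − 50.193) mod 360) = 2.240°.
2.240° ≤ 74.505° ⇒ inside.

Yes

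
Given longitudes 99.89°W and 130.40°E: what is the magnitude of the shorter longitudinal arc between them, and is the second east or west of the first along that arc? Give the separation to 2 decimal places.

129.71° west

Raw difference: 130.40 − -99.89 = 230.29°.
Normalise into (−180°, 180°]: 230.29° − 360° = -129.71°.
Negative ⇒ the second point lies to the west; separation 129.71°.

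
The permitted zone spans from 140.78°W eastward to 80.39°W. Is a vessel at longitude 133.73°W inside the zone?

Band width going east from -140.78° to -80.39°: ((-80.39 − -140.78) mod 360) = 60.39°.
Offset of -133.73° east of the west edge: ((-133.73 − -140.78) mod 360) = 7.05°.
7.05° ≤ 60.39° ⇒ inside.

Yes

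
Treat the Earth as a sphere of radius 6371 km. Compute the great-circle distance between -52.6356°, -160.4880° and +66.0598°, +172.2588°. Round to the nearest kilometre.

13399 km

Δλ = 172.2588 − -160.4880 = 332.7468°; wrapped into (−180°, 180°]: -27.2532°.
Δφ = 66.0598 − -52.6356 = 118.6954°.
a = sin²(Δφ/2) + cos φ₁ · cos φ₂ · sin²(Δλ/2) = 0.753745.
c = 2·atan2(√a, √(1−a)) = 2.10307 rad → d = 6371·c ≈ 13398.63 km.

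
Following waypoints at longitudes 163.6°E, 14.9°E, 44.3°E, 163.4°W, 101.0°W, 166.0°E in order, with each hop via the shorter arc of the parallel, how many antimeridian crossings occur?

2

Leg 1: +163.6° → +14.9°, shortest Δλ = -148.7° (west) — does not cross 180°.
Leg 2: +14.9° → +44.3°, shortest Δλ = 29.4° (east) — does not cross 180°.
Leg 3: +44.3° → -163.4°, shortest Δλ = 152.3° (east) — crosses 180°.
Leg 4: -163.4° → -101.0°, shortest Δλ = 62.4° (east) — does not cross 180°.
Leg 5: -101.0° → +166.0°, shortest Δλ = -93.0° (west) — crosses 180°.
Total crossings: 2.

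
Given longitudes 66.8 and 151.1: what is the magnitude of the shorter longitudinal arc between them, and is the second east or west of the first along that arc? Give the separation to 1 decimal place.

84.3° east

Raw difference: 151.1 − 66.8 = 84.3°.
Normalise into (−180°, 180°]: 84.3° stays 84.3°.
Positive ⇒ the second point lies to the east; separation 84.3°.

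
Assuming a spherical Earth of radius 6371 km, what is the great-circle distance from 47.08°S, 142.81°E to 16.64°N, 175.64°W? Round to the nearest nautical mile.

4432 nmi

Δλ = -175.64 − 142.81 = -318.45°; wrapped into (−180°, 180°]: 41.55°.
Δφ = 16.64 − -47.08 = 63.72°.
a = sin²(Δφ/2) + cos φ₁ · cos φ₂ · sin²(Δλ/2) = 0.360708.
c = 2·atan2(√a, √(1−a)) = 1.28848 rad → d = 6371·c ≈ 8208.88 km ≈ 4432.44 nmi.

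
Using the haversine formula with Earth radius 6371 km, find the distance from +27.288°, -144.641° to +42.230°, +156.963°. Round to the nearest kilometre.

5474 km

Δλ = 156.963 − -144.641 = 301.604°; wrapped into (−180°, 180°]: -58.396°.
Δφ = 42.230 − 27.288 = 14.942°.
a = sin²(Δφ/2) + cos φ₁ · cos φ₂ · sin²(Δλ/2) = 0.173507.
c = 2·atan2(√a, √(1−a)) = 0.85928 rad → d = 6371·c ≈ 5474.45 km.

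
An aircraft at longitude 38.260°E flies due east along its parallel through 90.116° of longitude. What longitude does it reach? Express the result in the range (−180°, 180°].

Start at +38.260°; shift +90.116° → +128.376°.
+128.376° already lies in (−180°, 180°].

128.376°E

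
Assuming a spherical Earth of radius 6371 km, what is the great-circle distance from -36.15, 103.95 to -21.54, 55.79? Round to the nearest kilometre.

4909 km

Δλ = 55.79 − 103.95 = -48.16°.
Δφ = -21.54 − -36.15 = 14.61°.
a = sin²(Δφ/2) + cos φ₁ · cos φ₂ · sin²(Δλ/2) = 0.141203.
c = 2·atan2(√a, √(1−a)) = 0.77045 rad → d = 6371·c ≈ 4908.56 km.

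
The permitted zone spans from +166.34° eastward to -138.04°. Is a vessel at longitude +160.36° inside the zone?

No

Band width going east from +166.34° to -138.04°: ((-138.04 − 166.34) mod 360) = 55.62°.
Offset of +160.36° east of the west edge: ((160.36 − 166.34) mod 360) = 354.02°.
354.02° > 55.62° ⇒ outside.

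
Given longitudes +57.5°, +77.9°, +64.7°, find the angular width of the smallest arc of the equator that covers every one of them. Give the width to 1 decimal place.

Sort the longitudes: +57.5°, +64.7°, +77.9°.
Eastward gaps between consecutive values (wrapping around): 7.2°, 13.2°, 339.6°.
Largest gap = 339.6° ⇒ minimal covering band is its complement: 360° − 339.6° = 20.4°.
Band runs from +57.5° eastward to +77.9°.

20.4°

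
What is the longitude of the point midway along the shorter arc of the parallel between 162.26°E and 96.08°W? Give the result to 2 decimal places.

Signed shortest Δλ from +162.26° to -96.08° is +101.66°.
Midpoint longitude = +162.26° + (+101.66°)/2 = +162.26° + 50.83° = +213.09°.
Normalise into (−180°, 180°]: -146.91°.
(The naïve average (+162.26 + -96.08)/2 = 33.09° is on the wrong side of the globe.)

146.91°W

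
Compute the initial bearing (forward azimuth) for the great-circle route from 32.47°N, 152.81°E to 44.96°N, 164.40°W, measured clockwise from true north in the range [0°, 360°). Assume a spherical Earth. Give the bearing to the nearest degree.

57°

Δλ = -164.40 − 152.81 = -317.21°; wrapped into (−180°, 180°]: 42.79°.
θ = atan2( sin Δλ · cos φ₂ , cos φ₁ · sin φ₂ − sin φ₁ · cos φ₂ · cos Δλ )
  = atan2(0.48068, 0.31738) = 56.565° → normalised to [0°, 360°): 56.565°.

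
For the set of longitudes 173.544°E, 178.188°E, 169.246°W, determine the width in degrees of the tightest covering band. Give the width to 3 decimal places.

17.210°

Sort the longitudes: -169.246°, +173.544°, +178.188°.
Eastward gaps between consecutive values (wrapping around): 342.790°, 4.644°, 12.566°.
Largest gap = 342.790° ⇒ minimal covering band is its complement: 360° − 342.790° = 17.210°.
Band runs from +173.544° eastward to -169.246°, crossing the antimeridian.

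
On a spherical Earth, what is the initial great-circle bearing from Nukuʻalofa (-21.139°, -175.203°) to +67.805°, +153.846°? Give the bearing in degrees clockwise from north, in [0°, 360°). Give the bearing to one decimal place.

348.8°

Δλ = 153.846 − -175.203 = 329.049°; wrapped into (−180°, 180°]: -30.951°.
θ = atan2( sin Δλ · cos φ₂ , cos φ₁ · sin φ₂ − sin φ₁ · cos φ₂ · cos Δλ )
  = atan2(-0.19428, 0.98043) = -11.209° → normalised to [0°, 360°): 348.791°.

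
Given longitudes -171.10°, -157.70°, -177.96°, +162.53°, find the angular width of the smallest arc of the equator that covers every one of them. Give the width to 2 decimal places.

Sort the longitudes: -177.96°, -171.10°, -157.70°, +162.53°.
Eastward gaps between consecutive values (wrapping around): 6.86°, 13.40°, 320.23°, 19.51°.
Largest gap = 320.23° ⇒ minimal covering band is its complement: 360° − 320.23° = 39.77°.
Band runs from +162.53° eastward to -157.70°, crossing the antimeridian.

39.77°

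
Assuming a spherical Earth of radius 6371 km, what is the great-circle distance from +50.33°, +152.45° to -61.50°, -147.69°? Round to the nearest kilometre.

Δλ = -147.69 − 152.45 = -300.14°; wrapped into (−180°, 180°]: 59.86°.
Δφ = -61.50 − 50.33 = -111.83°.
a = sin²(Δφ/2) + cos φ₁ · cos φ₂ · sin²(Δλ/2) = 0.761755.
c = 2·atan2(√a, √(1−a)) = 2.12176 rad → d = 6371·c ≈ 13517.75 km.

13518 km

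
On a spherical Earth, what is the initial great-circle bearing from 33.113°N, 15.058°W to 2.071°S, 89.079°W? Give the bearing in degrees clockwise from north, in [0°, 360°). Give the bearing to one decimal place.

Δλ = -89.079 − -15.058 = -74.021°.
θ = atan2( sin Δλ · cos φ₂ , cos φ₁ · sin φ₂ − sin φ₁ · cos φ₂ · cos Δλ )
  = atan2(-0.96073, -0.18056) = -100.644° → normalised to [0°, 360°): 259.356°.

259.4°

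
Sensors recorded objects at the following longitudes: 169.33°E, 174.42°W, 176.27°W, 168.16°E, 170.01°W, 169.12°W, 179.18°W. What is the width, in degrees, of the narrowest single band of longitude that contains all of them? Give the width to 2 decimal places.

Sort the longitudes: -179.18°, -176.27°, -174.42°, -170.01°, -169.12°, +168.16°, +169.33°.
Eastward gaps between consecutive values (wrapping around): 2.91°, 1.85°, 4.41°, 0.89°, 337.28°, 1.17°, 11.49°.
Largest gap = 337.28° ⇒ minimal covering band is its complement: 360° − 337.28° = 22.72°.
Band runs from +168.16° eastward to -169.12°, crossing the antimeridian.

22.72°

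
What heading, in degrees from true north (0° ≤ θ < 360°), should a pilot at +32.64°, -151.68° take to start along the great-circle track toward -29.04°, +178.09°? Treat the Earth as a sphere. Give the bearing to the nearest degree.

Δλ = 178.09 − -151.68 = 329.77°; wrapped into (−180°, 180°]: -30.23°.
θ = atan2( sin Δλ · cos φ₂ , cos φ₁ · sin φ₂ − sin φ₁ · cos φ₂ · cos Δλ )
  = atan2(-0.44018, -0.81619) = -151.662° → normalised to [0°, 360°): 208.338°.

208°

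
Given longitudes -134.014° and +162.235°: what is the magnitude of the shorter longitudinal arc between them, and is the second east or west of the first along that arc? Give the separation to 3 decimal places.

Raw difference: 162.235 − -134.014 = 296.249°.
Normalise into (−180°, 180°]: 296.249° − 360° = -63.751°.
Negative ⇒ the second point lies to the west; separation 63.751°.

63.751° west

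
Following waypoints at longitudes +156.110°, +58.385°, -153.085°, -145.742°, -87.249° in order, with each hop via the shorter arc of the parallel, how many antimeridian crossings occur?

1

Leg 1: +156.110° → +58.385°, shortest Δλ = -97.725° (west) — does not cross 180°.
Leg 2: +58.385° → -153.085°, shortest Δλ = 148.53° (east) — crosses 180°.
Leg 3: -153.085° → -145.742°, shortest Δλ = 7.343° (east) — does not cross 180°.
Leg 4: -145.742° → -87.249°, shortest Δλ = 58.493° (east) — does not cross 180°.
Total crossings: 1.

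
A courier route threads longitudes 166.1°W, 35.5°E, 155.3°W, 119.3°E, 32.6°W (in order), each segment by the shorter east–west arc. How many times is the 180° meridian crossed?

Leg 1: -166.1° → +35.5°, shortest Δλ = -158.4° (west) — crosses 180°.
Leg 2: +35.5° → -155.3°, shortest Δλ = 169.2° (east) — crosses 180°.
Leg 3: -155.3° → +119.3°, shortest Δλ = -85.4° (west) — crosses 180°.
Leg 4: +119.3° → -32.6°, shortest Δλ = -151.9° (west) — does not cross 180°.
Total crossings: 3.

3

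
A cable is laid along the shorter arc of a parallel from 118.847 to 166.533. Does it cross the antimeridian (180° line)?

Signed shortest Δλ = ((166.533 − 118.847 + 180) mod 360) − 180 = 47.686°.
Going east by 47.686° from +118.847° reaches +166.533° without touching 180°.

No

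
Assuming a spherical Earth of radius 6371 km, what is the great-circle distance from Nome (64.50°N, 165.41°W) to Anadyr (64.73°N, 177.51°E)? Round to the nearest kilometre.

Δλ = 177.51 − -165.41 = 342.92°; wrapped into (−180°, 180°]: -17.08°.
Δφ = 64.73 − 64.50 = 0.23°.
a = sin²(Δφ/2) + cos φ₁ · cos φ₂ · sin²(Δλ/2) = 0.004057.
c = 2·atan2(√a, √(1−a)) = 0.12747 rad → d = 6371·c ≈ 812.12 km.

812 km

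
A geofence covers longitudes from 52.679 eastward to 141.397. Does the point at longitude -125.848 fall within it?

No

Band width going east from +52.679° to +141.397°: ((141.397 − 52.679) mod 360) = 88.718°.
Offset of -125.848° east of the west edge: ((-125.848 − 52.679) mod 360) = 181.473°.
181.473° > 88.718° ⇒ outside.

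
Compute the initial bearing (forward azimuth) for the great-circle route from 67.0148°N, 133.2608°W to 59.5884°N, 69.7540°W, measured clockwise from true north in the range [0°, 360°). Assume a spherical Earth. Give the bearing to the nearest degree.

74°

Δλ = -69.7540 − -133.2608 = 63.5068°.
θ = atan2( sin Δλ · cos φ₂ , cos φ₁ · sin φ₂ − sin φ₁ · cos φ₂ · cos Δλ )
  = atan2(0.45305, 0.12888) = 74.121° → normalised to [0°, 360°): 74.121°.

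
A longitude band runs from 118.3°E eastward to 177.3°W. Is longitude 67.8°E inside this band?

No

Band width going east from +118.3° to -177.3°: ((-177.3 − 118.3) mod 360) = 64.4°.
Offset of +67.8° east of the west edge: ((67.8 − 118.3) mod 360) = 309.5°.
309.5° > 64.4° ⇒ outside.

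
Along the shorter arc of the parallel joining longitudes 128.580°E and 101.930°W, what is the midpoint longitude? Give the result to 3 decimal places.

Signed shortest Δλ from +128.580° to -101.930° is +129.490°.
Midpoint longitude = +128.580° + (+129.490°)/2 = +128.580° + 64.745° = +193.325°.
Normalise into (−180°, 180°]: -166.675°.
(The naïve average (+128.580 + -101.930)/2 = 13.325° is on the wrong side of the globe.)

166.675°W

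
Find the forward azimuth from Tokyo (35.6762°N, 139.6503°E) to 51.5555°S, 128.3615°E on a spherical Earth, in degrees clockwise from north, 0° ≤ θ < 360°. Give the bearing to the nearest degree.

Δλ = 128.3615 − 139.6503 = -11.2888°.
θ = atan2( sin Δλ · cos φ₂ , cos φ₁ · sin φ₂ − sin φ₁ · cos φ₂ · cos Δλ )
  = atan2(-0.12171, -0.99182) = -173.004° → normalised to [0°, 360°): 186.996°.

187°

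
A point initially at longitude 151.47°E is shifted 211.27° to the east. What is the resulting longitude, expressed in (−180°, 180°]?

Start at +151.47°; shift +211.27° → +362.74°.
+362.74° lies outside (−180°, 180°]; subtract 360° → +2.74°.

2.74°E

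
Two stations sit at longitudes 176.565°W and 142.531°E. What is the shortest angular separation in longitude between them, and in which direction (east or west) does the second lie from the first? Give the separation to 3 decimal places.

40.904° west

Raw difference: 142.531 − -176.565 = 319.096°.
Normalise into (−180°, 180°]: 319.096° − 360° = -40.904°.
Negative ⇒ the second point lies to the west; separation 40.904°.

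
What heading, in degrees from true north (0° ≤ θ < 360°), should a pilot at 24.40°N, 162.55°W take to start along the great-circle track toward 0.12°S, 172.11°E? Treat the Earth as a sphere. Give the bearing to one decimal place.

228.8°

Δλ = 172.11 − -162.55 = 334.66°; wrapped into (−180°, 180°]: -25.34°.
θ = atan2( sin Δλ · cos φ₂ , cos φ₁ · sin φ₂ − sin φ₁ · cos φ₂ · cos Δλ )
  = atan2(-0.42799, -0.37526) = -131.245° → normalised to [0°, 360°): 228.755°.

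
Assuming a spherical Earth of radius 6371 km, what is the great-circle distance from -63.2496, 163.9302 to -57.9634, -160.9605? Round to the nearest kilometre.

1976 km

Δλ = -160.9605 − 163.9302 = -324.8907°; wrapped into (−180°, 180°]: 35.1093°.
Δφ = -57.9634 − -63.2496 = 5.2862°.
a = sin²(Δφ/2) + cos φ₁ · cos φ₂ · sin²(Δλ/2) = 0.023847.
c = 2·atan2(√a, √(1−a)) = 0.31009 rad → d = 6371·c ≈ 1975.60 km.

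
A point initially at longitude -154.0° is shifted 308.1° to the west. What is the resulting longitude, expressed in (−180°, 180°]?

-102.1°

Start at -154.0°; shift −308.1° → -462.1°.
-462.1° lies outside (−180°, 180°]; add 360° → -102.1°.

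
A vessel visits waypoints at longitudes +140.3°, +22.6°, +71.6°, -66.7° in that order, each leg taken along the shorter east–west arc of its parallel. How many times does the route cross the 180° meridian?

Leg 1: +140.3° → +22.6°, shortest Δλ = -117.7° (west) — does not cross 180°.
Leg 2: +22.6° → +71.6°, shortest Δλ = 49.0° (east) — does not cross 180°.
Leg 3: +71.6° → -66.7°, shortest Δλ = -138.3° (west) — does not cross 180°.
Total crossings: 0.

0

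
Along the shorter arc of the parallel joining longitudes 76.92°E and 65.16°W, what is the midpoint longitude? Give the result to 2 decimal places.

Signed shortest Δλ from +76.92° to -65.16° is -142.08°.
Midpoint longitude = +76.92° + (-142.08°)/2 = +76.92° − 71.04° = +5.88°.

5.88°E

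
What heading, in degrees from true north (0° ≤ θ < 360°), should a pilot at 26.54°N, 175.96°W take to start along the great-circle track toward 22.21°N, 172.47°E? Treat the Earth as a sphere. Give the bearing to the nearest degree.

250°

Δλ = 172.47 − -175.96 = 348.43°; wrapped into (−180°, 180°]: -11.57°.
θ = atan2( sin Δλ · cos φ₂ , cos φ₁ · sin φ₂ − sin φ₁ · cos φ₂ · cos Δλ )
  = atan2(-0.18568, -0.06710) = -109.867° → normalised to [0°, 360°): 250.133°.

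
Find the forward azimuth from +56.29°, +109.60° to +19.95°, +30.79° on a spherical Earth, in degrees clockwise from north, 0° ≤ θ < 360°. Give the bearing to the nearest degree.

Δλ = 30.79 − 109.60 = -78.81°.
θ = atan2( sin Δλ · cos φ₂ , cos φ₁ · sin φ₂ − sin φ₁ · cos φ₂ · cos Δλ )
  = atan2(-0.92212, 0.03762) = -87.664° → normalised to [0°, 360°): 272.336°.

272°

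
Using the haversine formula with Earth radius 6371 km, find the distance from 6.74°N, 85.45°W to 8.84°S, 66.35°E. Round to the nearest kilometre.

16900 km

Δλ = 66.35 − -85.45 = 151.80°.
Δφ = -8.84 − 6.74 = -15.58°.
a = sin²(Δφ/2) + cos φ₁ · cos φ₂ · sin²(Δλ/2) = 0.941426.
c = 2·atan2(√a, √(1−a)) = 2.65270 rad → d = 6371·c ≈ 16900.34 km.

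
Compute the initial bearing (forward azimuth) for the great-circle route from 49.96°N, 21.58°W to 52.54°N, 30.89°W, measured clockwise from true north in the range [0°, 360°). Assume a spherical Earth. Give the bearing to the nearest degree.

297°

Δλ = -30.89 − -21.58 = -9.31°.
θ = atan2( sin Δλ · cos φ₂ , cos φ₁ · sin φ₂ − sin φ₁ · cos φ₂ · cos Δλ )
  = atan2(-0.09839, 0.05115) = -62.533° → normalised to [0°, 360°): 297.467°.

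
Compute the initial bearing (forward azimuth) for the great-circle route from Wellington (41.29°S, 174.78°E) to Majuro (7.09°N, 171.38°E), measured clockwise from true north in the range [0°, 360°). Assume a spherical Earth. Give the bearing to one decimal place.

355.5°

Δλ = 171.38 − 174.78 = -3.40°.
θ = atan2( sin Δλ · cos φ₂ , cos φ₁ · sin φ₂ − sin φ₁ · cos φ₂ · cos Δλ )
  = atan2(-0.05885, 0.74641) = -4.508° → normalised to [0°, 360°): 355.492°.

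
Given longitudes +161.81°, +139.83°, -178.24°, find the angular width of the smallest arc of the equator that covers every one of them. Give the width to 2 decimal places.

Sort the longitudes: -178.24°, +139.83°, +161.81°.
Eastward gaps between consecutive values (wrapping around): 318.07°, 21.98°, 19.95°.
Largest gap = 318.07° ⇒ minimal covering band is its complement: 360° − 318.07° = 41.93°.
Band runs from +139.83° eastward to -178.24°, crossing the antimeridian.

41.93°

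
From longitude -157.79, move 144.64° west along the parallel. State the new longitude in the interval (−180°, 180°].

Start at -157.79°; shift −144.64° → -302.43°.
-302.43° lies outside (−180°, 180°]; add 360° → +57.57°.

+57.57°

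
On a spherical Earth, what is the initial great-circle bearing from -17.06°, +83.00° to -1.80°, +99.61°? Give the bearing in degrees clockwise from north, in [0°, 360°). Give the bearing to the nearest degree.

49°

Δλ = 99.61 − 83.00 = 16.61°.
θ = atan2( sin Δλ · cos φ₂ , cos φ₁ · sin φ₂ − sin φ₁ · cos φ₂ · cos Δλ )
  = atan2(0.28571, 0.25096) = 48.705° → normalised to [0°, 360°): 48.705°.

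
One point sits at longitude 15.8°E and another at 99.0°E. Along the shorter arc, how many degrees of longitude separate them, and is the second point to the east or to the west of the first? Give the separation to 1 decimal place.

Raw difference: 99.0 − 15.8 = 83.2°.
Normalise into (−180°, 180°]: 83.2° stays 83.2°.
Positive ⇒ the second point lies to the east; separation 83.2°.

83.2° east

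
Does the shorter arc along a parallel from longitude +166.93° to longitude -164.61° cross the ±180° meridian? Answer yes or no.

Naïve |-164.61 − 166.93| = 331.54° > 180°, so the shorter arc goes the other way round — across 180°.
Signed shortest Δλ = ((-164.61 − 166.93 + 180) mod 360) − 180 = 28.46°.
Going east by 28.46° from +166.93° passes through 180° before reaching -164.61°.

Yes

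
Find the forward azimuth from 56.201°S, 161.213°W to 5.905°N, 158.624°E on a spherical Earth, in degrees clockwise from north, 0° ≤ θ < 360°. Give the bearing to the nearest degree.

Δλ = 158.624 − -161.213 = 319.837°; wrapped into (−180°, 180°]: -40.163°.
θ = atan2( sin Δλ · cos φ₂ , cos φ₁ · sin φ₂ − sin φ₁ · cos φ₂ · cos Δλ )
  = atan2(-0.64154, 0.68892) = -42.961° → normalised to [0°, 360°): 317.039°.

317°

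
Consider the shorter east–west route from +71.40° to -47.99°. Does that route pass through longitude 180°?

No

Signed shortest Δλ = ((-47.99 − 71.40 + 180) mod 360) − 180 = -119.39°.
Going west by 119.39° from +71.40° reaches -47.99° without touching 180°.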